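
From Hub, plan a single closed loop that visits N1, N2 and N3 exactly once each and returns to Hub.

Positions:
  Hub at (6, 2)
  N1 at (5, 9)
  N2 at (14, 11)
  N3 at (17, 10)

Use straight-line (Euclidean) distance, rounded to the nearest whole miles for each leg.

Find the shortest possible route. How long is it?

Hub→N1→N2→N3→Hub: 7+9+3+14 = 33
Hub→N1→N3→N2→Hub: 7+12+3+12 = 34
Hub→N2→N1→N3→Hub: 12+9+12+14 = 47
The minimum is 33.
One optimal route: Hub → N1 → N2 → N3 → Hub (or its reverse).

Minimum total distance: 33 miles.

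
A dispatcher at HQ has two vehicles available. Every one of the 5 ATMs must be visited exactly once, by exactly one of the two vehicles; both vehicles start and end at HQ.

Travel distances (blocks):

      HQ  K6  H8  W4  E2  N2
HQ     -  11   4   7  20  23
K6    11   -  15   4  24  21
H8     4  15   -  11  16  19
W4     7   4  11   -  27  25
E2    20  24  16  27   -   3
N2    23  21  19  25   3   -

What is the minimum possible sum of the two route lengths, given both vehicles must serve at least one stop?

Try each way of splitting the stops between the two vehicles (each non-empty) and, for each split, find the best tour for each vehicle:
  {K6} + {H8, W4, E2, N2}: 22 + 55 = 77
  {H8} + {K6, W4, E2, N2}: 8 + 55 = 63
  {K6, H8} + {W4, E2, N2}: 30 + 55 = 85
  {W4} + {K6, H8, E2, N2}: 14 + 55 = 69
  {K6, W4} + {H8, E2, N2}: 22 + 46 = 68
  {H8, W4} + {K6, E2, N2}: 22 + 55 = 77
  … (15 splits in total)
Best: vehicle 1 HQ → H8 → HQ = 8; vehicle 2 HQ → W4 → K6 → N2 → E2 → HQ = 55; combined 63.

63 blocks — the smallest possible combined total.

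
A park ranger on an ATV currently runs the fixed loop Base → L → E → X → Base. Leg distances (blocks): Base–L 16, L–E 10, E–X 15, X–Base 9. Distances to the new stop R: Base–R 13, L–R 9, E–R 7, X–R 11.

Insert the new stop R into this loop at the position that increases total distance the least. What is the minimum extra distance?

Insertion cost between consecutive stops i–j is d(i,R) + d(R,j) − d(i,j):
  between Base and L: 13 + 9 − 16 = 6
  between L and E: 9 + 7 − 10 = 6
  between E and X: 7 + 11 − 15 = 3
  between X and Base: 11 + 13 − 9 = 15
Cheapest insertion is between E and X, adding 3.
New total = 50 + 3 = 53.

+3 blocks — insert R between E and X.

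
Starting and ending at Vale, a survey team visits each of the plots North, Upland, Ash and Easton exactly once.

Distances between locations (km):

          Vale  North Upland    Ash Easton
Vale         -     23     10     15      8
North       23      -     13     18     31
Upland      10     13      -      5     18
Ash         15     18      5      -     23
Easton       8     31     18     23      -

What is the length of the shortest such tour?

With 4 stops there are 4!/2 = 12 distinct round trips (a route and its reverse cost the same).
Vale→North→Upland→Ash→Easton→Vale: 23+13+5+23+8 = 72
Vale→North→Upland→Easton→Ash→Vale: 23+13+18+23+15 = 92
Vale→North→Ash→Upland→Easton→Vale: 23+18+5+18+8 = 72
Vale→North→Ash→Easton→Upland→Vale: 23+18+23+18+10 = 92
Vale→North→Easton→Upland→Ash→Vale: 23+31+18+5+15 = 92
Vale→North→Easton→Ash→Upland→Vale: 23+31+23+5+10 = 92
Vale→Upland→North→Ash→Easton→Vale: 10+13+18+23+8 = 72
Vale→Upland→North→Easton→Ash→Vale: 10+13+31+23+15 = 92
Vale→Upland→Ash→North→Easton→Vale: 10+5+18+31+8 = 72
Vale→Upland→Easton→North→Ash→Vale: 10+18+31+18+15 = 92
Vale→Ash→North→Upland→Easton→Vale: 15+18+13+18+8 = 72
Vale→Ash→Upland→North→Easton→Vale: 15+5+13+31+8 = 72
The minimum is 72.
One optimal route: Vale → North → Upland → Ash → Easton → Vale (or its reverse).

Shortest round trip = 72 km.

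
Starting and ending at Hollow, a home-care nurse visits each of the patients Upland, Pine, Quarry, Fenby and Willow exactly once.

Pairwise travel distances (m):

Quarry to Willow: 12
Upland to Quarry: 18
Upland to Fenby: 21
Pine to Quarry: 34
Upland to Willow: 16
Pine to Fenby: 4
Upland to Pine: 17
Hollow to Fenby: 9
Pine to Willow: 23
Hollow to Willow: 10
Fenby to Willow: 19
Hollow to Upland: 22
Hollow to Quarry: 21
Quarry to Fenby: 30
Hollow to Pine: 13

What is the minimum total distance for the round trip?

Hollow - Upland - Pine - Quarry - Fenby - Willow - Hollow: 22+17+34+30+19+10 = 132
Hollow - Upland - Pine - Quarry - Willow - Fenby - Hollow: 22+17+34+12+19+9 = 113
Hollow - Upland - Pine - Fenby - Quarry - Willow - Hollow: 22+17+4+30+12+10 = 95
Hollow - Upland - Pine - Fenby - Willow - Quarry - Hollow: 22+17+4+19+12+21 = 95
Hollow - Upland - Pine - Willow - Quarry - Fenby - Hollow: 22+17+23+12+30+9 = 113
Hollow - Upland - Pine - Willow - Fenby - Quarry - Hollow: 22+17+23+19+30+21 = 132
Hollow - Upland - Quarry - Pine - Fenby - Willow - Hollow: 22+18+34+4+19+10 = 107
Hollow - Upland - Quarry - Pine - Willow - Fenby - Hollow: 22+18+34+23+19+9 = 125
Hollow - Upland - Quarry - Fenby - Pine - Willow - Hollow: 22+18+30+4+23+10 = 107
Hollow - Upland - Quarry - Fenby - Willow - Pine - Hollow: 22+18+30+19+23+13 = 125
Hollow - Upland - Quarry - Willow - Pine - Fenby - Hollow: 22+18+12+23+4+9 = 88
Hollow - Upland - Quarry - Willow - Fenby - Pine - Hollow: 22+18+12+19+4+13 = 88
Hollow - Upland - Fenby - Pine - Quarry - Willow - Hollow: 22+21+4+34+12+10 = 103
Hollow - Upland - Fenby - Pine - Willow - Quarry - Hollow: 22+21+4+23+12+21 = 103
… (46 more)
Hollow - Fenby - Pine - Upland - Quarry - Willow - Hollow: 9+4+17+18+12+10 = 70  ← best
The minimum is 70.
One optimal route: Hollow → Fenby → Pine → Upland → Quarry → Willow → Hollow (or its reverse).

70 m — the shortest possible round trip.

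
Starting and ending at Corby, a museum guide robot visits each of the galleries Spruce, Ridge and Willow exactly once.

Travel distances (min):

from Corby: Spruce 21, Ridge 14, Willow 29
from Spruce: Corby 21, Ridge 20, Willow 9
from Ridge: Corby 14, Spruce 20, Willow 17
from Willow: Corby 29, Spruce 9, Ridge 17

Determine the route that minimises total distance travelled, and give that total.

Corby - Spruce - Ridge - Willow - Corby: 21+20+17+29 = 87
Corby - Spruce - Willow - Ridge - Corby: 21+9+17+14 = 61
Corby - Ridge - Spruce - Willow - Corby: 14+20+9+29 = 72
The minimum is 61.
One optimal route: Corby → Spruce → Willow → Ridge → Corby (or its reverse).

Minimum total distance: 61 min.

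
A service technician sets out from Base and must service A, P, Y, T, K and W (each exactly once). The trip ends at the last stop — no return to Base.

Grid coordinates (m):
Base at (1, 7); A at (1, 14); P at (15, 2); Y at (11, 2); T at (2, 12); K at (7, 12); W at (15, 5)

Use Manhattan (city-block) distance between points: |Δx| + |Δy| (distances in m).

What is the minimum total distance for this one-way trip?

There are 6! = 720 possible orderings.
Base→A→P→Y→T→K→W: 7+26+4+19+5+15 = 76
Base→A→P→Y→T→W→K: 7+26+4+19+20+15 = 91
Base→A→P→Y→K→T→W: 7+26+4+14+5+20 = 76
Base→A→P→Y→K→W→T: 7+26+4+14+15+20 = 86
Base→A→P→Y→W→T→K: 7+26+4+7+20+5 = 69
Base→A→P→Y→W→K→T: 7+26+4+7+15+5 = 64
Base→A→P→T→Y→K→W: 7+26+23+19+14+15 = 104
Base→A→P→T→Y→W→K: 7+26+23+19+7+15 = 97
… (712 more)
Base→A→T→K→Y→P→W: 7+3+5+14+4+3 = 36  ← best
The minimum is 36.
One shortest path: Base → A → T → K → Y → P → W.

Shortest open route: 36 m.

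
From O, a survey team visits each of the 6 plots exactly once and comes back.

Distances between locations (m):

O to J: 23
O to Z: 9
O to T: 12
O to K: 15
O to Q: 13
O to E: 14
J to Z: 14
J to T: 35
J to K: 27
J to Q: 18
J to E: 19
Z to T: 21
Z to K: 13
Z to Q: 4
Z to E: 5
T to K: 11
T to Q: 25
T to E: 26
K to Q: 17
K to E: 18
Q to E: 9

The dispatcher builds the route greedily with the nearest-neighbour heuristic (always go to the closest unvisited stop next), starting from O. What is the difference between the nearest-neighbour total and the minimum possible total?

The nearest-neighbour route is 18 m longer than optimal.

O: Z=9, T=12, Q=13, E=14, K=15, J=23 ⇒ Z
Z: Q=4, E=5, K=13, J=14, T=21 ⇒ Q
Q: E=9, K=17, J=18, T=25 ⇒ E
E: K=18, J=19, T=26 ⇒ K
K: T=11, J=27 ⇒ T
T: J=35 ⇒ J
NN route O → Z → Q → E → K → T → J → O costs 109.
Optimal: O → J → Z → Q → E → K → T → O costs 91 (by enumerating all 360 distinct tours).
Excess = 109 − 91 = 18.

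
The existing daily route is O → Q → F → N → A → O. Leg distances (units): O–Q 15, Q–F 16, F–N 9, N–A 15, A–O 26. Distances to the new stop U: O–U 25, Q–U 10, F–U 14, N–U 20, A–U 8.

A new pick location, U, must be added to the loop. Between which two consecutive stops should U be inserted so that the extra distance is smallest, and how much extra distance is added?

+7 — insert U between A and O.

Insertion cost between consecutive stops i–j is d(i,U) + d(U,j) − d(i,j):
  between O and Q: 25 + 10 − 15 = 20
  between Q and F: 10 + 14 − 16 = 8
  between F and N: 14 + 20 − 9 = 25
  between N and A: 20 + 8 − 15 = 13
  between A and O: 8 + 25 − 26 = 7
Cheapest insertion is between A and O, adding 7.
New total = 81 + 7 = 88.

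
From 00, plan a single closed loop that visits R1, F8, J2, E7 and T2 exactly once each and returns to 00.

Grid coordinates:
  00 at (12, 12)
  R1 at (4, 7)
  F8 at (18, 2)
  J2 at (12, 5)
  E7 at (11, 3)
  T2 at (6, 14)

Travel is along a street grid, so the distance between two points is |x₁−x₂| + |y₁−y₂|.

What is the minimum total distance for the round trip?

52 — the shortest possible round trip.

With 5 stops there are 5!/2 = 60 distinct round trips (a route and its reverse cost the same).
00→R1→F8→J2→E7→T2→00: 13+19+9+3+16+8 = 68
00→R1→F8→J2→T2→E7→00: 13+19+9+15+16+10 = 82
00→R1→F8→E7→J2→T2→00: 13+19+8+3+15+8 = 66
00→R1→F8→E7→T2→J2→00: 13+19+8+16+15+7 = 78
00→R1→F8→T2→J2→E7→00: 13+19+24+15+3+10 = 84
00→R1→F8→T2→E7→J2→00: 13+19+24+16+3+7 = 82
00→R1→J2→F8→E7→T2→00: 13+10+9+8+16+8 = 64
00→R1→J2→F8→T2→E7→00: 13+10+9+24+16+10 = 82
00→R1→J2→E7→F8→T2→00: 13+10+3+8+24+8 = 66
00→R1→J2→E7→T2→F8→00: 13+10+3+16+24+16 = 82
00→R1→J2→T2→F8→E7→00: 13+10+15+24+8+10 = 80
00→R1→J2→T2→E7→F8→00: 13+10+15+16+8+16 = 78
00→R1→E7→F8→J2→T2→00: 13+11+8+9+15+8 = 64
00→R1→E7→F8→T2→J2→00: 13+11+8+24+15+7 = 78
… (46 more)
00→J2→F8→E7→R1→T2→00: 7+9+8+11+9+8 = 52  ← best
The minimum is 52.
One optimal route: 00 → J2 → F8 → E7 → R1 → T2 → 00 (or its reverse).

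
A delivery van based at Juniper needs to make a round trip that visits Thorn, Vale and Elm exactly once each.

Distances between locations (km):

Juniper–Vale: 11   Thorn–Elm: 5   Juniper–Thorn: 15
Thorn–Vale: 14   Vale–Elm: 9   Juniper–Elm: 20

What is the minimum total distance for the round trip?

Juniper - Thorn - Vale - Elm - Juniper: 15+14+9+20 = 58
Juniper - Thorn - Elm - Vale - Juniper: 15+5+9+11 = 40
Juniper - Vale - Thorn - Elm - Juniper: 11+14+5+20 = 50
The minimum is 40.
One optimal route: Juniper → Thorn → Elm → Vale → Juniper (or its reverse).

Shortest round trip = 40 km.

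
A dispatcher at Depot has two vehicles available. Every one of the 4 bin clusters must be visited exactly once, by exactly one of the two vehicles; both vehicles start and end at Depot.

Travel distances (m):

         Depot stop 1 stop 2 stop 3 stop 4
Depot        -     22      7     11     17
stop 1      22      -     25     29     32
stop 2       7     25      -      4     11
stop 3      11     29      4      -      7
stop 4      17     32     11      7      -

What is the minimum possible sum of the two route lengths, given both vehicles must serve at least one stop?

Minimum combined distance: 79 m.

Check every non-empty split of the stops between the two vehicles; for each half take its own optimal tour:
  {stop 1} + {stop 2, stop 3, stop 4}: 44 + 35 = 79
  {stop 2} + {stop 1, stop 3, stop 4}: 14 + 72 = 86
  {stop 1, stop 2} + {stop 3, stop 4}: 54 + 35 = 89
  {stop 3} + {stop 1, stop 2, stop 4}: 22 + 72 = 94
  {stop 1, stop 3} + {stop 2, stop 4}: 62 + 35 = 97
  {stop 2, stop 3} + {stop 1, stop 4}: 22 + 71 = 93
  … (7 splits in total)
Best: vehicle 1 Depot → stop 1 → Depot = 44; vehicle 2 Depot → stop 2 → stop 3 → stop 4 → Depot = 35; combined 79.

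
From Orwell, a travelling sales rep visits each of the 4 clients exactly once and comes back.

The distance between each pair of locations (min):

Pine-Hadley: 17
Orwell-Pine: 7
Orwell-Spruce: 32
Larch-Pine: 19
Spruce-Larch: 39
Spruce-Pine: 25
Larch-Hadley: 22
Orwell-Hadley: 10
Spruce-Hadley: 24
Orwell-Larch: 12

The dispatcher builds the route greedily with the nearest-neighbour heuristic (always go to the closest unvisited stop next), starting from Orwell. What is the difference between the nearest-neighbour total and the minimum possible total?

Excess over optimum: 27 min.

From Orwell: Pine=7, Hadley=10, Larch=12, Spruce=32 → choose Pine (7).
From Pine: Hadley=17, Larch=19, Spruce=25 → choose Hadley (17).
From Hadley: Larch=22, Spruce=24 → choose Larch (22).
From Larch: Spruce=39 → choose Spruce (39).
NN route Orwell → Pine → Hadley → Larch → Spruce → Orwell costs 117.
Optimal: Orwell → Larch → Pine → Spruce → Hadley → Orwell costs 90 (by enumerating all 12 distinct tours).
Excess = 117 − 90 = 27.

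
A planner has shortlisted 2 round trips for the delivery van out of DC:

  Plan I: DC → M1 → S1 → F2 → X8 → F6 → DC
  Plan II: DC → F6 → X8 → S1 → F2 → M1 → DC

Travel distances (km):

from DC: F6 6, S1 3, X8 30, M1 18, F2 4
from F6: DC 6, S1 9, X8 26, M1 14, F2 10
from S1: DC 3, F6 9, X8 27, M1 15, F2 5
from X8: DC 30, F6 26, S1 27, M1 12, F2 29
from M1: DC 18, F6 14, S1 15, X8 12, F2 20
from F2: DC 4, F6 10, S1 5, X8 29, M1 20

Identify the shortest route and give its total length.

Plan I: 18 + 15 + 5 + 29 + 26 + 6 = 99
Plan II: 6 + 26 + 27 + 5 + 20 + 18 = 102

99 km — Plan I is the shortest.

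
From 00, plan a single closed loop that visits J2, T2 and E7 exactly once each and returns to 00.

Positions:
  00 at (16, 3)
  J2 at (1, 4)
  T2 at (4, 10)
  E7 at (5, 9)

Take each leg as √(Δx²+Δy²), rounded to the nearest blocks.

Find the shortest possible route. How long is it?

With 3 stops there are 3!/2 = 3 distinct round trips (a route and its reverse cost the same).
00 → J2 → T2 → E7 → 00: 15+7+1+13 = 36
00 → J2 → E7 → T2 → 00: 15+6+1+14 = 36
00 → T2 → J2 → E7 → 00: 14+7+6+13 = 40
The minimum is 36.
One optimal route: 00 → J2 → T2 → E7 → 00 (or its reverse).

36 blocks — the shortest possible round trip.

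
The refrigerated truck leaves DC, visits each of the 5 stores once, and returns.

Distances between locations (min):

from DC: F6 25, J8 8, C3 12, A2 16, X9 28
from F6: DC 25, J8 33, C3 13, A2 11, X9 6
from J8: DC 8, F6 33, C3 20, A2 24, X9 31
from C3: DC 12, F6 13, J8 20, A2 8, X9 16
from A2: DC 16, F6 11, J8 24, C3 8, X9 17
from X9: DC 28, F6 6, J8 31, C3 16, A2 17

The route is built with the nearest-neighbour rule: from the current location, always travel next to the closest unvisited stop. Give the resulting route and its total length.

DC → [J8:8 / C3:12 / A2:16 / F6:25 / X9:28] → J8 (8)
J8 → [C3:20 / A2:24 / X9:31 / F6:33] → C3 (20)
C3 → [A2:8 / F6:13 / X9:16] → A2 (8)
A2 → [F6:11 / X9:17] → F6 (11)
F6 → [X9:6] → X9 (6)
Return X9→DC: 28.
Total = 8 + 20 + 8 + 11 + 6 + 28 = 81.

81 min along DC → J8 → C3 → A2 → F6 → X9 → DC.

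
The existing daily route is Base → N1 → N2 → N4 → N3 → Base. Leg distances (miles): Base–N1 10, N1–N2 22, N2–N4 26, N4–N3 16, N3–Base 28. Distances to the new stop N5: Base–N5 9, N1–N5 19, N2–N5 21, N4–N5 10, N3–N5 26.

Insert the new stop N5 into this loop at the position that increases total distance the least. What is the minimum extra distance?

Insertion cost between consecutive stops i–j is d(i,N5) + d(N5,j) − d(i,j):
  between Base and N1: 9 + 19 − 10 = 18
  between N1 and N2: 19 + 21 − 22 = 18
  between N2 and N4: 21 + 10 − 26 = 5
  between N4 and N3: 10 + 26 − 16 = 20
  between N3 and Base: 26 + 9 − 28 = 7
Cheapest insertion is between N2 and N4, adding 5.
New total = 102 + 5 = 107.

Minimum extra distance: 5 miles, inserting N5 between N2 and N4.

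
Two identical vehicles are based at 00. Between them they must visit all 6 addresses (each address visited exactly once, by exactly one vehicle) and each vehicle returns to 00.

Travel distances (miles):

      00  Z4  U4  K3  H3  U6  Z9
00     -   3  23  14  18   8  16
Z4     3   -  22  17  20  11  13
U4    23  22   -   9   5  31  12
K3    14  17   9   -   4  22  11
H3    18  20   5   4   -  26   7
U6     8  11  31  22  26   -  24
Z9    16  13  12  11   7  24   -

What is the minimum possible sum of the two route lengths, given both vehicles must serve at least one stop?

67 miles — the smallest possible combined total.

Check every non-empty split of the stops between the two vehicles; for each half take its own optimal tour:
  {Z4} + {U4, K3, H3, U6, Z9}: 6 + 67 = 73
  {U4} + {Z4, K3, H3, U6, Z9}: 46 + 57 = 103
  {Z4, U4} + {K3, H3, U6, Z9}: 48 + 57 = 105
  {K3} + {Z4, U4, H3, U6, Z9}: 28 + 67 = 95
  {Z4, K3} + {U4, H3, U6, Z9}: 34 + 67 = 101
  {U4, K3} + {Z4, H3, U6, Z9}: 46 + 57 = 103
  … (31 splits in total)
  {U6} + {Z4, U4, K3, H3, Z9}: 16 + 51 = 67  ← best
Best: vehicle 1 00 → U6 → 00 = 16; vehicle 2 00 → Z4 → Z9 → U4 → H3 → K3 → 00 = 51; combined 67.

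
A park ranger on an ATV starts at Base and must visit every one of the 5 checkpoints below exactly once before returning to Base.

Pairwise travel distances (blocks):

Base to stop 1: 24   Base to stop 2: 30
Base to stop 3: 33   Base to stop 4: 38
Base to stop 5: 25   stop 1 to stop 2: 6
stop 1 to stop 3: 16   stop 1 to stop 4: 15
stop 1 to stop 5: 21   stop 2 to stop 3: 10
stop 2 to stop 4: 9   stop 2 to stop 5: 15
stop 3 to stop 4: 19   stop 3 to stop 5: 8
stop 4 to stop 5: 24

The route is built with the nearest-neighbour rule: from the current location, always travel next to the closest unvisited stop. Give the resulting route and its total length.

Total distance 91 blocks via the nearest-neighbour route Base → stop 1 → stop 2 → stop 4 → stop 3 → stop 5 → Base.

At Base the remaining stops are stop 1 24, stop 5 25, stop 2 30, stop 3 33, stop 4 38; go to stop 1.
At stop 1 the remaining stops are stop 2 6, stop 4 15, stop 3 16, stop 5 21; go to stop 2.
At stop 2 the remaining stops are stop 4 9, stop 3 10, stop 5 15; go to stop 4.
At stop 4 the remaining stops are stop 3 19, stop 5 24; go to stop 3.
At stop 3 the remaining stops are stop 5 8; go to stop 5.
Return stop 5→Base: 25.
Total = 24 + 6 + 9 + 19 + 8 + 25 = 91.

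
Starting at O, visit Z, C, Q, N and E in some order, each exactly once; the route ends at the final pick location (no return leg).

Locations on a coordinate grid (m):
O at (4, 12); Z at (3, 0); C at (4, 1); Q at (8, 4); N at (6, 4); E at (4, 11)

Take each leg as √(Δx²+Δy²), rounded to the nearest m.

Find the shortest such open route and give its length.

Shortest open route: 16 m.

There are 5! = 120 possible orderings.
O→Z→C→Q→N→E: 12+1+5+2+7 = 27
O→Z→C→Q→E→N: 12+1+5+8+7 = 33
O→Z→C→N→Q→E: 12+1+4+2+8 = 27
O→Z→C→N→E→Q: 12+1+4+7+8 = 32
O→Z→C→E→Q→N: 12+1+10+8+2 = 33
O→Z→C→E→N→Q: 12+1+10+7+2 = 32
O→Z→Q→C→N→E: 12+6+5+4+7 = 34
O→Z→Q→C→E→N: 12+6+5+10+7 = 40
O→Z→Q→N→C→E: 12+6+2+4+10 = 34
O→Z→Q→N→E→C: 12+6+2+7+10 = 37
O→Z→Q→E→C→N: 12+6+8+10+4 = 40
O→Z→Q→E→N→C: 12+6+8+7+4 = 37
O→Z→N→C→Q→E: 12+5+4+5+8 = 34
O→Z→N→C→E→Q: 12+5+4+10+8 = 39
… (106 more)
O→E→Q→N→C→Z: 1+8+2+4+1 = 16  ← best
The minimum is 16.
One shortest path: O → E → Q → N → C → Z.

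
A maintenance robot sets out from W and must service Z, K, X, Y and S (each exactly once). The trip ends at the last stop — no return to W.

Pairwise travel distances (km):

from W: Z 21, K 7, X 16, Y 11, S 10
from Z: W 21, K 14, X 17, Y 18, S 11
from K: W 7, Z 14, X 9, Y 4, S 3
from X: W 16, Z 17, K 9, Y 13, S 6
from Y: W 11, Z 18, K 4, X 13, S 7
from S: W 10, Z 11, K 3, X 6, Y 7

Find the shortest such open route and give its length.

41 km — the minimum one-way total.

There are 5! = 120 possible orderings.
W→Z→K→X→Y→S: 21+14+9+13+7 = 64
W→Z→K→X→S→Y: 21+14+9+6+7 = 57
W→Z→K→Y→X→S: 21+14+4+13+6 = 58
W→Z→K→Y→S→X: 21+14+4+7+6 = 52
W→Z→K→S→X→Y: 21+14+3+6+13 = 57
W→Z→K→S→Y→X: 21+14+3+7+13 = 58
W→Z→X→K→Y→S: 21+17+9+4+7 = 58
W→Z→X→K→S→Y: 21+17+9+3+7 = 57
W→Z→X→Y→K→S: 21+17+13+4+3 = 58
W→Z→X→Y→S→K: 21+17+13+7+3 = 61
W→Z→X→S→K→Y: 21+17+6+3+4 = 51
W→Z→X→S→Y→K: 21+17+6+7+4 = 55
W→Z→Y→K→X→S: 21+18+4+9+6 = 58
W→Z→Y→K→S→X: 21+18+4+3+6 = 52
… (106 more)
W→K→Y→X→S→Z: 7+4+13+6+11 = 41  ← best
The minimum is 41.
One shortest path: W → K → Y → X → S → Z.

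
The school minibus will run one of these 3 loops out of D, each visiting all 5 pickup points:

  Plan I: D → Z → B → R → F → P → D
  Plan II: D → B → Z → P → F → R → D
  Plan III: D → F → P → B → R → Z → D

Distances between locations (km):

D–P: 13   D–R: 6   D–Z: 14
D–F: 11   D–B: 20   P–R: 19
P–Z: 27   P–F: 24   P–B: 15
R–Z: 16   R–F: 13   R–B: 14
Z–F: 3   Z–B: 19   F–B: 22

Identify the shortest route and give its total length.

94 km — Plan III is the shortest.

Plan I: 14 + 19 + 14 + 13 + 24 + 13 = 97
Plan II: 20 + 19 + 27 + 24 + 13 + 6 = 109
Plan III: 11 + 24 + 15 + 14 + 16 + 14 = 94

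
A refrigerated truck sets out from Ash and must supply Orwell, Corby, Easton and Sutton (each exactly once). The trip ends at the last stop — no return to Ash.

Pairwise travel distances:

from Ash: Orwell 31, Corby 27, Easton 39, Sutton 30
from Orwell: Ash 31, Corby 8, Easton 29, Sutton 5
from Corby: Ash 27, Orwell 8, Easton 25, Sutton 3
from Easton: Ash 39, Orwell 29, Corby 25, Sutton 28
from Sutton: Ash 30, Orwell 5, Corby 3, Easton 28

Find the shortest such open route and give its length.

Minimum one-way distance = 64.

There are 4! = 24 possible orderings.
Ash - Orwell - Corby - Easton - Sutton: 31+8+25+28 = 92
Ash - Orwell - Corby - Sutton - Easton: 31+8+3+28 = 70
Ash - Orwell - Easton - Corby - Sutton: 31+29+25+3 = 88
Ash - Orwell - Easton - Sutton - Corby: 31+29+28+3 = 91
Ash - Orwell - Sutton - Corby - Easton: 31+5+3+25 = 64
Ash - Orwell - Sutton - Easton - Corby: 31+5+28+25 = 89
Ash - Corby - Orwell - Easton - Sutton: 27+8+29+28 = 92
Ash - Corby - Orwell - Sutton - Easton: 27+8+5+28 = 68
Ash - Corby - Easton - Orwell - Sutton: 27+25+29+5 = 86
Ash - Corby - Easton - Sutton - Orwell: 27+25+28+5 = 85
Ash - Corby - Sutton - Orwell - Easton: 27+3+5+29 = 64
Ash - Corby - Sutton - Easton - Orwell: 27+3+28+29 = 87
Ash - Easton - Orwell - Corby - Sutton: 39+29+8+3 = 79
Ash - Easton - Orwell - Sutton - Corby: 39+29+5+3 = 76
… (10 more)
The minimum is 64.
One shortest path: Ash → Orwell → Sutton → Corby → Easton.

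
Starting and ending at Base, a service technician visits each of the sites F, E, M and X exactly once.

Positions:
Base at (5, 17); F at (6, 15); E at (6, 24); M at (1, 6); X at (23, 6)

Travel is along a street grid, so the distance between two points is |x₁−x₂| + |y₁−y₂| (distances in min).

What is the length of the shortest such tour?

Shortest round trip = 80 min.

Base-F-E-M-X-Base: 3+9+23+22+29 = 86
Base-F-E-X-M-Base: 3+9+35+22+15 = 84
Base-F-M-E-X-Base: 3+14+23+35+29 = 104
Base-F-M-X-E-Base: 3+14+22+35+8 = 82
Base-F-X-E-M-Base: 3+26+35+23+15 = 102
Base-F-X-M-E-Base: 3+26+22+23+8 = 82
Base-E-F-M-X-Base: 8+9+14+22+29 = 82
Base-E-F-X-M-Base: 8+9+26+22+15 = 80
Base-E-M-F-X-Base: 8+23+14+26+29 = 100
Base-E-X-F-M-Base: 8+35+26+14+15 = 98
Base-M-F-E-X-Base: 15+14+9+35+29 = 102
Base-M-E-F-X-Base: 15+23+9+26+29 = 102
The minimum is 80.
One optimal route: Base → E → F → X → M → Base (or its reverse).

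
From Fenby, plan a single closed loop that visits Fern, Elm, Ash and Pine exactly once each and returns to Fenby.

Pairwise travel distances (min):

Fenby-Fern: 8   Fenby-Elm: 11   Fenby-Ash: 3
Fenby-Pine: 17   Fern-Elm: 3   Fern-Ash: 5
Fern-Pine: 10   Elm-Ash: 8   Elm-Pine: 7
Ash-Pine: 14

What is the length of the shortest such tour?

Fenby→Fern→Elm→Ash→Pine→Fenby: 8+3+8+14+17 = 50
Fenby→Fern→Elm→Pine→Ash→Fenby: 8+3+7+14+3 = 35
Fenby→Fern→Ash→Elm→Pine→Fenby: 8+5+8+7+17 = 45
Fenby→Fern→Ash→Pine→Elm→Fenby: 8+5+14+7+11 = 45
Fenby→Fern→Pine→Elm→Ash→Fenby: 8+10+7+8+3 = 36
Fenby→Fern→Pine→Ash→Elm→Fenby: 8+10+14+8+11 = 51
Fenby→Elm→Fern→Ash→Pine→Fenby: 11+3+5+14+17 = 50
Fenby→Elm→Fern→Pine→Ash→Fenby: 11+3+10+14+3 = 41
Fenby→Elm→Ash→Fern→Pine→Fenby: 11+8+5+10+17 = 51
Fenby→Elm→Pine→Fern→Ash→Fenby: 11+7+10+5+3 = 36
Fenby→Ash→Fern→Elm→Pine→Fenby: 3+5+3+7+17 = 35
Fenby→Ash→Elm→Fern→Pine→Fenby: 3+8+3+10+17 = 41
The minimum is 35.
One optimal route: Fenby → Fern → Elm → Pine → Ash → Fenby (or its reverse).

35 min — the shortest possible round trip.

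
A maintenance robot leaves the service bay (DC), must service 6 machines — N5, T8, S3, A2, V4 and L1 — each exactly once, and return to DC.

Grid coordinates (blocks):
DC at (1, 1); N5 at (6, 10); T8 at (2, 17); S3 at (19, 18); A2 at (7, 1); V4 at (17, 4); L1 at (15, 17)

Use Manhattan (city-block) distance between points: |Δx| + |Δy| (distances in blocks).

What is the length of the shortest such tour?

78 blocks — the shortest possible round trip.

With 6 stops there are 6!/2 = 360 distinct round trips (a route and its reverse cost the same).
DC → N5 → T8 → S3 → A2 → V4 → L1 → DC: 14+11+18+29+13+15+30 = 130
DC → N5 → T8 → S3 → A2 → L1 → V4 → DC: 14+11+18+29+24+15+19 = 130
DC → N5 → T8 → S3 → V4 → A2 → L1 → DC: 14+11+18+16+13+24+30 = 126
DC → N5 → T8 → S3 → V4 → L1 → A2 → DC: 14+11+18+16+15+24+6 = 104
DC → N5 → T8 → S3 → L1 → A2 → V4 → DC: 14+11+18+5+24+13+19 = 104
DC → N5 → T8 → S3 → L1 → V4 → A2 → DC: 14+11+18+5+15+13+6 = 82
DC → N5 → T8 → A2 → S3 → V4 → L1 → DC: 14+11+21+29+16+15+30 = 136
DC → N5 → T8 → A2 → S3 → L1 → V4 → DC: 14+11+21+29+5+15+19 = 114
… (352 more)
DC → N5 → T8 → L1 → S3 → V4 → A2 → DC: 14+11+13+5+16+13+6 = 78  ← best
The minimum is 78.
One optimal route: DC → N5 → T8 → L1 → S3 → V4 → A2 → DC (or its reverse).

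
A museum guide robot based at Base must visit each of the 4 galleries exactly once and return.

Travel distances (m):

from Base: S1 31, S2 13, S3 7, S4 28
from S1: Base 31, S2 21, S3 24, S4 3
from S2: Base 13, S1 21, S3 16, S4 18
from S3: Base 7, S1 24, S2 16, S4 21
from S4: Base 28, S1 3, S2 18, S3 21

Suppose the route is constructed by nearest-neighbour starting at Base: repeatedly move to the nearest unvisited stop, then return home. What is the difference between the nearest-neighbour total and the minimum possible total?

The nearest-neighbour route is 10 m longer than optimal.

From Base: S3=7, S2=13, S4=28, S1=31 → choose S3 (7).
From S3: S2=16, S4=21, S1=24 → choose S2 (16).
From S2: S4=18, S1=21 → choose S4 (18).
From S4: S1=3 → choose S1 (3).
NN route Base → S3 → S2 → S4 → S1 → Base costs 75.
Optimal: Base → S2 → S1 → S4 → S3 → Base costs 65 (by enumerating all 12 distinct tours).
Excess = 75 − 65 = 10.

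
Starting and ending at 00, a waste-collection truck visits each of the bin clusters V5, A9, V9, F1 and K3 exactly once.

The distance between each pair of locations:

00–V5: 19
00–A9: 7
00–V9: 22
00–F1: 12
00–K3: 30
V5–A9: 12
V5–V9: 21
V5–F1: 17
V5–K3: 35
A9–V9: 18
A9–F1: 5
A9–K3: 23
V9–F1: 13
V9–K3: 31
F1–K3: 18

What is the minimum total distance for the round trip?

Minimum total distance: 101.

With 5 stops there are 5!/2 = 60 distinct round trips (a route and its reverse cost the same).
00 → V5 → A9 → V9 → F1 → K3 → 00: 19+12+18+13+18+30 = 110
00 → V5 → A9 → V9 → K3 → F1 → 00: 19+12+18+31+18+12 = 110
00 → V5 → A9 → F1 → V9 → K3 → 00: 19+12+5+13+31+30 = 110
00 → V5 → A9 → F1 → K3 → V9 → 00: 19+12+5+18+31+22 = 107
00 → V5 → A9 → K3 → V9 → F1 → 00: 19+12+23+31+13+12 = 110
00 → V5 → A9 → K3 → F1 → V9 → 00: 19+12+23+18+13+22 = 107
00 → V5 → V9 → A9 → F1 → K3 → 00: 19+21+18+5+18+30 = 111
00 → V5 → V9 → A9 → K3 → F1 → 00: 19+21+18+23+18+12 = 111
00 → V5 → V9 → F1 → A9 → K3 → 00: 19+21+13+5+23+30 = 111
00 → V5 → V9 → F1 → K3 → A9 → 00: 19+21+13+18+23+7 = 101
00 → V5 → V9 → K3 → A9 → F1 → 00: 19+21+31+23+5+12 = 111
00 → V5 → V9 → K3 → F1 → A9 → 00: 19+21+31+18+5+7 = 101
00 → V5 → F1 → A9 → V9 → K3 → 00: 19+17+5+18+31+30 = 120
00 → V5 → F1 → A9 → K3 → V9 → 00: 19+17+5+23+31+22 = 117
… (46 more)
The minimum is 101.
One optimal route: 00 → V5 → V9 → F1 → K3 → A9 → 00 (or its reverse).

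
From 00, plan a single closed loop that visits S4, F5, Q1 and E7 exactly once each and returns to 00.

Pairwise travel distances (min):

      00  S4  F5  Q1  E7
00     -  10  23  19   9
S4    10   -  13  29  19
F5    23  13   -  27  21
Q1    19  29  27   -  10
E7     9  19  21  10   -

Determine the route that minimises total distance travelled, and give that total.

Shortest round trip = 69 min.

With 4 stops there are 4!/2 = 12 distinct round trips (a route and its reverse cost the same).
00 → S4 → F5 → Q1 → E7 → 00: 10+13+27+10+9 = 69
00 → S4 → F5 → E7 → Q1 → 00: 10+13+21+10+19 = 73
00 → S4 → Q1 → F5 → E7 → 00: 10+29+27+21+9 = 96
00 → S4 → Q1 → E7 → F5 → 00: 10+29+10+21+23 = 93
00 → S4 → E7 → F5 → Q1 → 00: 10+19+21+27+19 = 96
00 → S4 → E7 → Q1 → F5 → 00: 10+19+10+27+23 = 89
00 → F5 → S4 → Q1 → E7 → 00: 23+13+29+10+9 = 84
00 → F5 → S4 → E7 → Q1 → 00: 23+13+19+10+19 = 84
00 → F5 → Q1 → S4 → E7 → 00: 23+27+29+19+9 = 107
00 → F5 → E7 → S4 → Q1 → 00: 23+21+19+29+19 = 111
00 → Q1 → S4 → F5 → E7 → 00: 19+29+13+21+9 = 91
00 → Q1 → F5 → S4 → E7 → 00: 19+27+13+19+9 = 87
The minimum is 69.
One optimal route: 00 → S4 → F5 → Q1 → E7 → 00 (or its reverse).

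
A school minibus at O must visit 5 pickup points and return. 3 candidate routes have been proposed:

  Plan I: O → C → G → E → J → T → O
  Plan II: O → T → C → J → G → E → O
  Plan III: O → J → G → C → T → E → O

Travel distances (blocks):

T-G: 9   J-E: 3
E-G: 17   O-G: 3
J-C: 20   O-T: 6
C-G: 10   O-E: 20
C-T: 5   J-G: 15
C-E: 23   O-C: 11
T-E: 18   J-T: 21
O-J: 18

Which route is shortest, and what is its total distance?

Shortest is Plan I, total 68 blocks.

Plan I: 11 + 10 + 17 + 3 + 21 + 6 = 68
Plan II: 6 + 5 + 20 + 15 + 17 + 20 = 83
Plan III: 18 + 15 + 10 + 5 + 18 + 20 = 86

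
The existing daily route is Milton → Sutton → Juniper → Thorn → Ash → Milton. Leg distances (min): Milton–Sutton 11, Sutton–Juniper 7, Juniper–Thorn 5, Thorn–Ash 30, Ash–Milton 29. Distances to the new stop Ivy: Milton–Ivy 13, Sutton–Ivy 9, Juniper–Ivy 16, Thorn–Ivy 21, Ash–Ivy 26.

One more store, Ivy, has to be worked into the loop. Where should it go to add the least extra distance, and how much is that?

Insertion cost between consecutive stops i–j is d(i,Ivy) + d(Ivy,j) − d(i,j):
  between Milton and Sutton: 13 + 9 − 11 = 11
  between Sutton and Juniper: 9 + 16 − 7 = 18
  between Juniper and Thorn: 16 + 21 − 5 = 32
  between Thorn and Ash: 21 + 26 − 30 = 17
  between Ash and Milton: 26 + 13 − 29 = 10
Cheapest insertion is between Ash and Milton, adding 10.
New total = 82 + 10 = 92.

Adding 10 min by placing Ivy on the Ash–Milton leg.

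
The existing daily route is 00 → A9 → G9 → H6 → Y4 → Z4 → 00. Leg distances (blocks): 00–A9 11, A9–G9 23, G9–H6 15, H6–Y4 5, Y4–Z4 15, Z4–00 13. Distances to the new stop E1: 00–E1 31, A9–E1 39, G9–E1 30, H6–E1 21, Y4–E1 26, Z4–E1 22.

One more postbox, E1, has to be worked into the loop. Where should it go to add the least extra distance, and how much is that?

Insertion cost between consecutive stops i–j is d(i,E1) + d(E1,j) − d(i,j):
  between 00 and A9: 31 + 39 − 11 = 59
  between A9 and G9: 39 + 30 − 23 = 46
  between G9 and H6: 30 + 21 − 15 = 36
  between H6 and Y4: 21 + 26 − 5 = 42
  between Y4 and Z4: 26 + 22 − 15 = 33
  between Z4 and 00: 22 + 31 − 13 = 40
Cheapest insertion is between Y4 and Z4, adding 33.
New total = 82 + 33 = 115.

+33 blocks — insert E1 between Y4 and Z4.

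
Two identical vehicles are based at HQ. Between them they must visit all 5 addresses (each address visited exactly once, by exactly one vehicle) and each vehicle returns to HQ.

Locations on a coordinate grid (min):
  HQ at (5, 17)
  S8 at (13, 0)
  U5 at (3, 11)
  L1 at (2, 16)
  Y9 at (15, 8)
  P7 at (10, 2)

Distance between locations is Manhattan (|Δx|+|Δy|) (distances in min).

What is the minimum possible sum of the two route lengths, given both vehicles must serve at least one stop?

Try each way of splitting the stops between the two vehicles (each non-empty) and, for each split, find the best tour for each vehicle:
  {S8} + {U5, L1, Y9, P7}: 50 + 56 = 106
  {U5} + {S8, L1, Y9, P7}: 16 + 60 = 76
  {S8, U5} + {L1, Y9, P7}: 54 + 56 = 110
  {L1} + {S8, U5, Y9, P7}: 8 + 58 = 66
  {S8, L1} + {U5, Y9, P7}: 56 + 54 = 110
  {U5, L1} + {S8, Y9, P7}: 18 + 54 = 72
  … (15 splits in total)
Best: vehicle 1 HQ → L1 → HQ = 8; vehicle 2 HQ → U5 → Y9 → S8 → P7 → HQ = 58; combined 66.

Minimum combined distance: 66 min.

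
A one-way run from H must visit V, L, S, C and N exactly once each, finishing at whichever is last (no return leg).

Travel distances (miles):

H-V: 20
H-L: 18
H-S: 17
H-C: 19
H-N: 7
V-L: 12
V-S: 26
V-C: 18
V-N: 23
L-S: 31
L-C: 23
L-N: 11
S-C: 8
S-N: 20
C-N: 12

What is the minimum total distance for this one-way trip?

There are 5! = 120 possible orderings.
H - V - L - S - C - N: 20+12+31+8+12 = 83
H - V - L - S - N - C: 20+12+31+20+12 = 95
H - V - L - C - S - N: 20+12+23+8+20 = 83
H - V - L - C - N - S: 20+12+23+12+20 = 87
H - V - L - N - S - C: 20+12+11+20+8 = 71
H - V - L - N - C - S: 20+12+11+12+8 = 63
H - V - S - L - C - N: 20+26+31+23+12 = 112
H - V - S - L - N - C: 20+26+31+11+12 = 100
H - V - S - C - L - N: 20+26+8+23+11 = 88
H - V - S - C - N - L: 20+26+8+12+11 = 77
H - V - S - N - L - C: 20+26+20+11+23 = 100
H - V - S - N - C - L: 20+26+20+12+23 = 101
H - V - C - L - S - N: 20+18+23+31+20 = 112
H - V - C - L - N - S: 20+18+23+11+20 = 92
… (106 more)
H - N - L - V - C - S: 7+11+12+18+8 = 56  ← best
The minimum is 56.
One shortest path: H → N → L → V → C → S.

Shortest open route: 56 miles.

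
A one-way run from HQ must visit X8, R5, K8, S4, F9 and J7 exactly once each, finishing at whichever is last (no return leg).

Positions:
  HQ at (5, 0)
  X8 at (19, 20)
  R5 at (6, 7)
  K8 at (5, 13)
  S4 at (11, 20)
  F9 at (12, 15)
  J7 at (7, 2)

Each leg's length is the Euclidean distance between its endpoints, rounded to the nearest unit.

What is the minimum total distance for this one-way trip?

There are 6! = 720 possible orderings.
HQ→X8→R5→K8→S4→F9→J7: 24+18+6+9+5+14 = 76
HQ→X8→R5→K8→S4→J7→F9: 24+18+6+9+18+14 = 89
HQ→X8→R5→K8→F9→S4→J7: 24+18+6+7+5+18 = 78
HQ→X8→R5→K8→F9→J7→S4: 24+18+6+7+14+18 = 87
HQ→X8→R5→K8→J7→S4→F9: 24+18+6+11+18+5 = 82
HQ→X8→R5→K8→J7→F9→S4: 24+18+6+11+14+5 = 78
HQ→X8→R5→S4→K8→F9→J7: 24+18+14+9+7+14 = 86
HQ→X8→R5→S4→K8→J7→F9: 24+18+14+9+11+14 = 90
… (712 more)
HQ→J7→R5→K8→F9→S4→X8: 3+5+6+7+5+8 = 34  ← best
The minimum is 34.
One shortest path: HQ → J7 → R5 → K8 → F9 → S4 → X8.

Shortest open route: 34.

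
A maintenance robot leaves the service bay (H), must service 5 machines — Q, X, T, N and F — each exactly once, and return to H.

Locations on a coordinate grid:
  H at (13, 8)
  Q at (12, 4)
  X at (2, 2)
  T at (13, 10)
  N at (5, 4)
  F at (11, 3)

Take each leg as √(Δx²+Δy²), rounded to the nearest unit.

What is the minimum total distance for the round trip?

With 5 stops there are 5!/2 = 60 distinct round trips (a route and its reverse cost the same).
H-Q-X-T-N-F-H: 4+10+14+10+6+5 = 49
H-Q-X-T-F-N-H: 4+10+14+7+6+9 = 50
H-Q-X-N-T-F-H: 4+10+4+10+7+5 = 40
H-Q-X-N-F-T-H: 4+10+4+6+7+2 = 33
H-Q-X-F-T-N-H: 4+10+9+7+10+9 = 49
H-Q-X-F-N-T-H: 4+10+9+6+10+2 = 41
H-Q-T-X-N-F-H: 4+6+14+4+6+5 = 39
H-Q-T-X-F-N-H: 4+6+14+9+6+9 = 48
H-Q-T-N-X-F-H: 4+6+10+4+9+5 = 38
H-Q-T-N-F-X-H: 4+6+10+6+9+13 = 48
H-Q-T-F-X-N-H: 4+6+7+9+4+9 = 39
H-Q-T-F-N-X-H: 4+6+7+6+4+13 = 40
H-Q-N-X-T-F-H: 4+7+4+14+7+5 = 41
H-Q-N-X-F-T-H: 4+7+4+9+7+2 = 33
… (46 more)
H-Q-F-X-N-T-H: 4+1+9+4+10+2 = 30  ← best
The minimum is 30.
One optimal route: H → Q → F → X → N → T → H (or its reverse).

Minimum total distance: 30.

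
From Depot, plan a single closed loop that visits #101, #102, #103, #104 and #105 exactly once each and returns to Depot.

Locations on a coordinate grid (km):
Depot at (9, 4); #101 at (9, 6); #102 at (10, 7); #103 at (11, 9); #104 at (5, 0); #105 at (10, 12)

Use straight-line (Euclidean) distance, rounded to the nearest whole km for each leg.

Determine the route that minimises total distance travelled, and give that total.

Shortest round trip = 27 km.

With 5 stops there are 5!/2 = 60 distinct round trips (a route and its reverse cost the same).
Depot-#101-#102-#103-#104-#105-Depot: 2+1+2+11+13+8 = 37
Depot-#101-#102-#103-#105-#104-Depot: 2+1+2+3+13+6 = 27
Depot-#101-#102-#104-#103-#105-Depot: 2+1+9+11+3+8 = 34
Depot-#101-#102-#104-#105-#103-Depot: 2+1+9+13+3+5 = 33
Depot-#101-#102-#105-#103-#104-Depot: 2+1+5+3+11+6 = 28
Depot-#101-#102-#105-#104-#103-Depot: 2+1+5+13+11+5 = 37
Depot-#101-#103-#102-#104-#105-Depot: 2+4+2+9+13+8 = 38
Depot-#101-#103-#102-#105-#104-Depot: 2+4+2+5+13+6 = 32
Depot-#101-#103-#104-#102-#105-Depot: 2+4+11+9+5+8 = 39
Depot-#101-#103-#104-#105-#102-Depot: 2+4+11+13+5+3 = 38
Depot-#101-#103-#105-#102-#104-Depot: 2+4+3+5+9+6 = 29
Depot-#101-#103-#105-#104-#102-Depot: 2+4+3+13+9+3 = 34
Depot-#101-#104-#102-#103-#105-Depot: 2+7+9+2+3+8 = 31
Depot-#101-#104-#102-#105-#103-Depot: 2+7+9+5+3+5 = 31
… (46 more)
The minimum is 27.
One optimal route: Depot → #101 → #102 → #103 → #105 → #104 → Depot (or its reverse).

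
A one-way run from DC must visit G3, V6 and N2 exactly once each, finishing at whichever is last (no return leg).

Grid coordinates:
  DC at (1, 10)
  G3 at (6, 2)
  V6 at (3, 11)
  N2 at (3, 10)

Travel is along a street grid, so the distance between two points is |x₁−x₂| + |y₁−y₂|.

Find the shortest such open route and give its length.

15 — the minimum one-way total.

There are 3! = 6 possible orderings.
DC→G3→V6→N2: 13+12+1 = 26
DC→G3→N2→V6: 13+11+1 = 25
DC→V6→G3→N2: 3+12+11 = 26
DC→V6→N2→G3: 3+1+11 = 15
DC→N2→G3→V6: 2+11+12 = 25
DC→N2→V6→G3: 2+1+12 = 15
The minimum is 15.
One shortest path: DC → V6 → N2 → G3.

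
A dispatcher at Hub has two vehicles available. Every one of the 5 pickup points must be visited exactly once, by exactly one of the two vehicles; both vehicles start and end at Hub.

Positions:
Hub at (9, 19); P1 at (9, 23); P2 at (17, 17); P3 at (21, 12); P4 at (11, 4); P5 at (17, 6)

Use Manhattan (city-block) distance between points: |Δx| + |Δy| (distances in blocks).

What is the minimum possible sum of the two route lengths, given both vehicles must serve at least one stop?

There are 2^4 − 1 = 15 ways to divide the 5 stops into two non-empty groups. For each, the best each vehicle can do is its own shortest tour through its group:
  {P1} + {P2, P3, P4, P5}: 8 + 54 = 62
  {P2} + {P1, P3, P4, P5}: 20 + 62 = 82
  {P1, P2} + {P3, P4, P5}: 28 + 54 = 82
  {P3} + {P1, P2, P4, P5}: 38 + 54 = 92
  {P1, P3} + {P2, P4, P5}: 46 + 46 = 92
  {P2, P3} + {P1, P4, P5}: 38 + 54 = 92
  … (15 splits in total)
Best: vehicle 1 Hub → P1 → Hub = 8; vehicle 2 Hub → P2 → P3 → P5 → P4 → Hub = 54; combined 62.

62 blocks — the smallest possible combined total.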